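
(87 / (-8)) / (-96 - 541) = 87 / 5096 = 0.02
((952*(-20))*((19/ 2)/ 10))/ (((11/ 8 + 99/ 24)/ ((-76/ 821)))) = 2749376/ 9031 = 304.44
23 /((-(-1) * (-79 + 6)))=-23 /73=-0.32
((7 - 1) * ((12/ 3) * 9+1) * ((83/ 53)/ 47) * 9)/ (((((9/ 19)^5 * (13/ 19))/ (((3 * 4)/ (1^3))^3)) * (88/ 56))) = 129452198893696/ 28853253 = 4486572.06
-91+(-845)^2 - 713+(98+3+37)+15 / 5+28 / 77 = 7846986 / 11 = 713362.36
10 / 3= 3.33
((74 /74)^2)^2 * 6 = 6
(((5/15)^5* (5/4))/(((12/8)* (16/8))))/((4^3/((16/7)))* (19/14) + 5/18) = 5/111618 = 0.00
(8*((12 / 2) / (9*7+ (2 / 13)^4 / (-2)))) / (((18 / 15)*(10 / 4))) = 456976 / 1799335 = 0.25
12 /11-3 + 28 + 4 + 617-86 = 6172 /11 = 561.09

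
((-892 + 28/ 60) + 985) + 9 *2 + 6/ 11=18482/ 165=112.01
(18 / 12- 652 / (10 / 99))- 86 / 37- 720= -2654981 / 370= -7175.62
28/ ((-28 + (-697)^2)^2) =0.00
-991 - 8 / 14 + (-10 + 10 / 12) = -1000.74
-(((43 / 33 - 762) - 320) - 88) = 38567 / 33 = 1168.70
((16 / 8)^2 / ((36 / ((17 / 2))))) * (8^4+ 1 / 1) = 69649 / 18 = 3869.39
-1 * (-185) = 185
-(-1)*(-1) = -1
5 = 5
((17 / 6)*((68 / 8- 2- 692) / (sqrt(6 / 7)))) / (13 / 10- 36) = 60.46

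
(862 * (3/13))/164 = 1293/1066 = 1.21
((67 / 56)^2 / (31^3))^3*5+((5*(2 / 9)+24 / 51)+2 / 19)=3998838530396958985810908719 / 2370437114163975858802655232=1.69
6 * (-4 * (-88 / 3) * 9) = 6336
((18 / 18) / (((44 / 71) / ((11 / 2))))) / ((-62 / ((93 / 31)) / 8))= -213 / 62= -3.44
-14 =-14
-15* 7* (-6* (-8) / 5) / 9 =-112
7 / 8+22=183 / 8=22.88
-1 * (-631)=631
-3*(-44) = 132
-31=-31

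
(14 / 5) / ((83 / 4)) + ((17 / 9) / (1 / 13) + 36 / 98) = 4585961 / 183015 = 25.06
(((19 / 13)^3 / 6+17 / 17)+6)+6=178225 / 13182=13.52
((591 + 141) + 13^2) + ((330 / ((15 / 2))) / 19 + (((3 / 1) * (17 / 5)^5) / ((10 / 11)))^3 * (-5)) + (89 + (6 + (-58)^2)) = -16853708075.28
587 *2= 1174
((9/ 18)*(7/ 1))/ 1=7/ 2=3.50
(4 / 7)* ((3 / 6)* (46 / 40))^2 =529 / 2800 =0.19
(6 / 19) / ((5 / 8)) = 48 / 95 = 0.51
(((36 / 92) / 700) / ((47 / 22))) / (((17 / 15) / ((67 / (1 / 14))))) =19899 / 91885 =0.22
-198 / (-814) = 9 / 37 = 0.24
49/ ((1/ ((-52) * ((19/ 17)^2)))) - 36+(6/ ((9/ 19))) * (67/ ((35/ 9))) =-30350738/ 10115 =-3000.57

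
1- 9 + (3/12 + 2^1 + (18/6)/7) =-149/28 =-5.32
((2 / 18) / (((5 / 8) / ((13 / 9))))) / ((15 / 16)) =1664 / 6075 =0.27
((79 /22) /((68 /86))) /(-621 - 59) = -3397 /508640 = -0.01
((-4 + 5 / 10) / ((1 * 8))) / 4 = -7 / 64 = -0.11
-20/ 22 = -10/ 11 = -0.91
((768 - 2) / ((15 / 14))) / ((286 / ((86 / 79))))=461132 / 169455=2.72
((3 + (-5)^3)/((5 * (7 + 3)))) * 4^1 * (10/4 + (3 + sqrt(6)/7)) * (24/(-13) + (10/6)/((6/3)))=9638 * sqrt(6)/6825 + 53009/975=57.83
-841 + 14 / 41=-34467 / 41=-840.66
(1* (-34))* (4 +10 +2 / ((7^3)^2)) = -56000992 / 117649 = -476.00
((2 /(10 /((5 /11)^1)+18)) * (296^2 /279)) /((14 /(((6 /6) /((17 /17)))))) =10952 /9765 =1.12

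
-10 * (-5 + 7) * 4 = -80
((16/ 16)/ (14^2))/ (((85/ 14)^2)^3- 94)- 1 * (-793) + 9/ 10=793.90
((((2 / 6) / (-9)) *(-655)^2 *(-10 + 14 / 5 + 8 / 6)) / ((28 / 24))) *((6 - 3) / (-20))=-755084 / 63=-11985.46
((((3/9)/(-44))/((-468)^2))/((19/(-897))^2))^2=279841/47085506924544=0.00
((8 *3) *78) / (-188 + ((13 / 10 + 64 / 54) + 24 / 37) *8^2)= 179820 / 1207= 148.98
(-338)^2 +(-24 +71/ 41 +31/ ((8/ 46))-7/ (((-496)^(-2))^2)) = -69481386588291/ 164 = -423666991392.02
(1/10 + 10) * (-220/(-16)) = 138.88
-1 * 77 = -77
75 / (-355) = -15 / 71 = -0.21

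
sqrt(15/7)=sqrt(105)/7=1.46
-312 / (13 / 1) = -24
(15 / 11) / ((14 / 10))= 75 / 77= 0.97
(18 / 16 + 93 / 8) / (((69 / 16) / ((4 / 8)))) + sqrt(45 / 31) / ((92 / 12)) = 1.64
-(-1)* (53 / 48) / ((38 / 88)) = 583 / 228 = 2.56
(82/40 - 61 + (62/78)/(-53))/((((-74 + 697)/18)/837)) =-6120846243/4292470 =-1425.95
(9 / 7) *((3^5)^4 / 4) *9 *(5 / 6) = 470715894135 / 56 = 8405640966.70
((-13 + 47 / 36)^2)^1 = 177241 / 1296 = 136.76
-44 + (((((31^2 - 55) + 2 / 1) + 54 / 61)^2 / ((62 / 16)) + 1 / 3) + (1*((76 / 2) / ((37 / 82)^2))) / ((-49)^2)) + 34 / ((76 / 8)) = 4606347641265454165 / 21611844183783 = 213139.96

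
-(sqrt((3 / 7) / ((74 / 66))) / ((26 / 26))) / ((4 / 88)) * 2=-27.20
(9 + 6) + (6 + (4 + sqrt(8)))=2 * sqrt(2) + 25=27.83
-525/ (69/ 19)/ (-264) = 3325/ 6072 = 0.55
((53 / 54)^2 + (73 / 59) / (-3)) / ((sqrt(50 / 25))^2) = 94775 / 344088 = 0.28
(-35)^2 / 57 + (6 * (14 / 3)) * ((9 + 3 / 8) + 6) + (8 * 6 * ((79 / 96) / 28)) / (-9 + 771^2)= 285873446365 / 632475648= 451.99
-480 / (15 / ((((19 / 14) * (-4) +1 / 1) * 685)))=679520 / 7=97074.29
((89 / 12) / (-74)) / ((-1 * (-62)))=-89 / 55056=-0.00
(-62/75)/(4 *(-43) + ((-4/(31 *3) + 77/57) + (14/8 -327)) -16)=146072/90460175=0.00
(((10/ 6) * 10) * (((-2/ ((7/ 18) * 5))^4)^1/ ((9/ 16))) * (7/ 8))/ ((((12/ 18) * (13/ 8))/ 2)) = 5971968/ 111475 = 53.57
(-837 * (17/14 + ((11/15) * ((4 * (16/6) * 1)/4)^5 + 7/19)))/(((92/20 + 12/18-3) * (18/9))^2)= -15099125515/3689952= -4091.96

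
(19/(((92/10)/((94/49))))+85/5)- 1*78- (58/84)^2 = -2333495/40572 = -57.51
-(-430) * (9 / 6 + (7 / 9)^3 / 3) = 1558105 / 2187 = 712.44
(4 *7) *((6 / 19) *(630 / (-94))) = -52920 / 893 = -59.26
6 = 6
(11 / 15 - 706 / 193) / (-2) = 8467 / 5790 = 1.46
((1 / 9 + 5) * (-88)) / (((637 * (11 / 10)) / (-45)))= 18400 / 637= 28.89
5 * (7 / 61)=35 / 61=0.57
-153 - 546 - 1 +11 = -689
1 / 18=0.06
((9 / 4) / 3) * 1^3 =3 / 4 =0.75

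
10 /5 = 2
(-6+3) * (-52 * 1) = 156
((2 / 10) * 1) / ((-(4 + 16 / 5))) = -1 / 36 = -0.03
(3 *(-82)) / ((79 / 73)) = -17958 / 79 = -227.32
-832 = -832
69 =69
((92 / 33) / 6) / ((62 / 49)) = 1127 / 3069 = 0.37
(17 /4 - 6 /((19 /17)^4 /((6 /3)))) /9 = -1793551 /4691556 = -0.38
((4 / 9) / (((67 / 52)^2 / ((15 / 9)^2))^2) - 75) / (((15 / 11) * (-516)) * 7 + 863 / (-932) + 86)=11107872848920100 / 728978702399355429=0.02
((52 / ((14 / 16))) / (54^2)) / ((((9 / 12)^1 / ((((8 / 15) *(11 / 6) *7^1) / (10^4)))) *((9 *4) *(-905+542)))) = -26 / 18268284375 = -0.00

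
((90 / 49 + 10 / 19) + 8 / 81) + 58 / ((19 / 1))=415850 / 75411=5.51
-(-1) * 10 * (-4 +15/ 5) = -10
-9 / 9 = -1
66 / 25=2.64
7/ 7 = 1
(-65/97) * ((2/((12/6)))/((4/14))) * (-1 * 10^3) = 227500/97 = 2345.36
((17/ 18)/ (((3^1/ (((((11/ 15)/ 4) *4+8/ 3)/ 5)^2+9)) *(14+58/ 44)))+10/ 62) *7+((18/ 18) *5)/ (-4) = 874633699/ 705172500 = 1.24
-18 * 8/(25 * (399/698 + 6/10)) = -33504/6815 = -4.92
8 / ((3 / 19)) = 152 / 3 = 50.67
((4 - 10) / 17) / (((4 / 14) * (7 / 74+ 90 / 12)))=-777 / 4777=-0.16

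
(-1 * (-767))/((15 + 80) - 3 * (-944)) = 767/2927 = 0.26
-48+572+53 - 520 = 57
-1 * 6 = -6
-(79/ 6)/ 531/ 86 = -79/ 273996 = -0.00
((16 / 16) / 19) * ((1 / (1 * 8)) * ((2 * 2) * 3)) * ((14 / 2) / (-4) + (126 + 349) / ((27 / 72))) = 15179 / 152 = 99.86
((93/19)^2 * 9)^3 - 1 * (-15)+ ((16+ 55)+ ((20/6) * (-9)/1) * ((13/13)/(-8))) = 1886640264408563/188183524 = 10025533.71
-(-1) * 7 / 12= 7 / 12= 0.58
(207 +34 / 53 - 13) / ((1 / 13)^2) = 32894.42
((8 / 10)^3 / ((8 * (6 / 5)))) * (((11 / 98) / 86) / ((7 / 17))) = 187 / 1106175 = 0.00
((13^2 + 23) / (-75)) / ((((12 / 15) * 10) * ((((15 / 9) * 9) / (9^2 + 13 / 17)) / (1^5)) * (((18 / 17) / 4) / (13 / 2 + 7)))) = -2224 / 25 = -88.96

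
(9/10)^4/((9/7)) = 5103/10000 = 0.51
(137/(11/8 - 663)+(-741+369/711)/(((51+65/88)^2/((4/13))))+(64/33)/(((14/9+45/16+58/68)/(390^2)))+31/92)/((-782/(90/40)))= -162.56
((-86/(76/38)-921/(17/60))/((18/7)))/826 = -949/612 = -1.55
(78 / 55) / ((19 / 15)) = 234 / 209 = 1.12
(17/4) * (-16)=-68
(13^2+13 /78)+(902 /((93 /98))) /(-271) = 8350223 /50406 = 165.66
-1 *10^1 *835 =-8350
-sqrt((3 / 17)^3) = -0.07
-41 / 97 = -0.42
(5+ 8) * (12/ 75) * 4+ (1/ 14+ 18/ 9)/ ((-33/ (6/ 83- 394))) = 15840284/ 479325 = 33.05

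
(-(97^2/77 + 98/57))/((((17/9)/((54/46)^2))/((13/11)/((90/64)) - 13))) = 795457419003/723621745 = 1099.27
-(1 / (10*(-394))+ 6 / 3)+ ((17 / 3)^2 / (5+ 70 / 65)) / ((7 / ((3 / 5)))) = -2022149 / 1307292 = -1.55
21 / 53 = 0.40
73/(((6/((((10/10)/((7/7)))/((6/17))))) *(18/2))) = 1241/324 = 3.83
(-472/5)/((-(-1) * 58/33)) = -7788/145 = -53.71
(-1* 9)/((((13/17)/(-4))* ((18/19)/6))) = 3876/13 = 298.15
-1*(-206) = 206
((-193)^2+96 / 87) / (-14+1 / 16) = -17284048 / 6467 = -2672.65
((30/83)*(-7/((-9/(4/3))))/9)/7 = 40/6723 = 0.01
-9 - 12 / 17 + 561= 9372 / 17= 551.29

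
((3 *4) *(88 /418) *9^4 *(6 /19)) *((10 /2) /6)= 4361.88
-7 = -7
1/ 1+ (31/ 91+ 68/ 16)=2035/ 364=5.59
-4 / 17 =-0.24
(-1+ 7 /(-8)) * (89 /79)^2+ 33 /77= -681921 /349496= -1.95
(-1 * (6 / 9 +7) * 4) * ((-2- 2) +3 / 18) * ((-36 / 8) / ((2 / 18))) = -4761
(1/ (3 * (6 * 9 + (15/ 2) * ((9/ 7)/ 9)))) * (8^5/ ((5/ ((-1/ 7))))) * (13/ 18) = -425984/ 104085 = -4.09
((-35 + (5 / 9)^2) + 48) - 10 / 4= 1751 / 162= 10.81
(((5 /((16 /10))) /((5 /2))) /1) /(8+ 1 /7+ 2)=35 /284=0.12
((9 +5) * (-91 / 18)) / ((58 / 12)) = -1274 / 87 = -14.64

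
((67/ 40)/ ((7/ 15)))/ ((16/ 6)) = 603/ 448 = 1.35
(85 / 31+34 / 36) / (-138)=-2057 / 77004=-0.03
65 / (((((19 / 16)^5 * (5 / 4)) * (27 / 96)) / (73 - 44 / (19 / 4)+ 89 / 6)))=7814223233024 / 1270238787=6151.78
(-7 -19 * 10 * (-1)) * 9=1647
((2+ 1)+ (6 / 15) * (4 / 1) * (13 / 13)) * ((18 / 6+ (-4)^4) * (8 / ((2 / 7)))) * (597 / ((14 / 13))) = 18492910.80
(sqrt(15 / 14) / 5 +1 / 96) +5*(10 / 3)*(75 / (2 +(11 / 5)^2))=182.97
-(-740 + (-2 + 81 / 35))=739.69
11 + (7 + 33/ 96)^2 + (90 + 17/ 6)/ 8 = 235115/ 3072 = 76.53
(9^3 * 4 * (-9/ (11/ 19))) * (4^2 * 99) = -71803584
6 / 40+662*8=105923 / 20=5296.15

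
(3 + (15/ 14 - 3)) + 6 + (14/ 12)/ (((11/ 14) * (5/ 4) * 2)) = 17707/ 2310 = 7.67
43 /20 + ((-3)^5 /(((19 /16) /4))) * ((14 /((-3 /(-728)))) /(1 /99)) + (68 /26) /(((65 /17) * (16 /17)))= -35359514541227 /128440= -275299864.07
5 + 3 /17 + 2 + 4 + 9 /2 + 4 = 669 /34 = 19.68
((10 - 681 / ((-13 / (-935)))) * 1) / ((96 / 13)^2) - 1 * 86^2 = -76437401 / 9216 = -8293.99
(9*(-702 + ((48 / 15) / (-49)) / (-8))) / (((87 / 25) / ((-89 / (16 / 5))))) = 287004975 / 5684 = 50493.49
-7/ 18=-0.39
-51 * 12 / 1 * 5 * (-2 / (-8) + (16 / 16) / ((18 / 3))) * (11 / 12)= -4675 / 4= -1168.75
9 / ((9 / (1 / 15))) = 0.07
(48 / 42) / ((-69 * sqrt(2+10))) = -4 * sqrt(3) / 1449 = -0.00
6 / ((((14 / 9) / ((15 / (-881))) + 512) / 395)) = 159975 / 28393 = 5.63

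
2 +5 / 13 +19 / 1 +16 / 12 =886 / 39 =22.72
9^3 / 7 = 729 / 7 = 104.14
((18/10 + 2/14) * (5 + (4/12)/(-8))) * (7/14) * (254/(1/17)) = 623951/30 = 20798.37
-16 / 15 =-1.07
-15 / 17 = -0.88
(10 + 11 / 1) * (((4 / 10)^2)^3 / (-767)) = -1344 / 11984375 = -0.00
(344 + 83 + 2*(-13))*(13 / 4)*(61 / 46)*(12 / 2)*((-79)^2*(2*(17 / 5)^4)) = 497265904848219 / 28750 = 17296205386.03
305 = 305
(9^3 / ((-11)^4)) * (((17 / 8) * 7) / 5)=0.15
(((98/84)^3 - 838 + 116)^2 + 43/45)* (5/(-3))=-121071027317/139968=-864990.76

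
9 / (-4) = -9 / 4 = -2.25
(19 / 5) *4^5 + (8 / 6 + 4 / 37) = 2160416 / 555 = 3892.64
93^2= 8649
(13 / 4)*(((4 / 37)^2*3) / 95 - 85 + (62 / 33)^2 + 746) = 1223525475731 / 566519580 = 2159.72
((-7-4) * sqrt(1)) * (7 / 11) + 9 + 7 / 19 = 45 / 19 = 2.37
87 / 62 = 1.40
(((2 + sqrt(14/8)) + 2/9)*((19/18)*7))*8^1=209.55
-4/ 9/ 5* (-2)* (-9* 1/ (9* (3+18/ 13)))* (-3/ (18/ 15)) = 52/ 513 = 0.10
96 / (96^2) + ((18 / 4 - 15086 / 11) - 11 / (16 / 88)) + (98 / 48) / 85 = -128125229 / 89760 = -1427.42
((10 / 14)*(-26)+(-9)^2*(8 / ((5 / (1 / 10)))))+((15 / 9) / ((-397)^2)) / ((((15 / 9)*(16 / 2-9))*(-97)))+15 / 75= -14477804956 / 2675412775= -5.41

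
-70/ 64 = -35/ 32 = -1.09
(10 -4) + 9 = 15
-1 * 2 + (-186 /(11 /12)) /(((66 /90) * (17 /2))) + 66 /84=-972409 /28798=-33.77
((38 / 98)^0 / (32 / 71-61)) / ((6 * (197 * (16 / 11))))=-781 / 81302688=-0.00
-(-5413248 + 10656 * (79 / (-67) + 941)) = -308299392 / 67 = -4601483.46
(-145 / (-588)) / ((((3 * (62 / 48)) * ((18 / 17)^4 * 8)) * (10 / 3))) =2422109 / 1275668352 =0.00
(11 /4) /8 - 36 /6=-181 /32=-5.66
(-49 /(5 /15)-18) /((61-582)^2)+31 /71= 8402956 /19272311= 0.44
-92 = -92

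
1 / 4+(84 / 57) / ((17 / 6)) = 995 / 1292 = 0.77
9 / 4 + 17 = 77 / 4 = 19.25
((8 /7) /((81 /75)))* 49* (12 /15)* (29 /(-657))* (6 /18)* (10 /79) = -324800 /4204143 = -0.08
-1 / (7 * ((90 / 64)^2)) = -1024 / 14175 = -0.07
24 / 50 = 0.48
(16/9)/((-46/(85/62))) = -340/6417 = -0.05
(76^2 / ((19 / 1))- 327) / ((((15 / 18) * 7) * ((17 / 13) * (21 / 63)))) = -5382 / 595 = -9.05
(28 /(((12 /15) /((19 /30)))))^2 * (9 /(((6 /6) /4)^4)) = 1132096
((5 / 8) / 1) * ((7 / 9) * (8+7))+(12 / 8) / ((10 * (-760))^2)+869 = 303687640009 / 346560000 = 876.29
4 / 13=0.31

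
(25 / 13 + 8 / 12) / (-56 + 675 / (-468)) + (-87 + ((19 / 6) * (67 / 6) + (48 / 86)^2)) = -51.37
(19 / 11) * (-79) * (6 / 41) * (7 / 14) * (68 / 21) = -102068 / 3157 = -32.33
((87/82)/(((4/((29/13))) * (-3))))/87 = -29/12792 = -0.00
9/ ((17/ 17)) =9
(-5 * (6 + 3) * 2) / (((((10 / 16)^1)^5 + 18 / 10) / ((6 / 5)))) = -17694720 / 310537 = -56.98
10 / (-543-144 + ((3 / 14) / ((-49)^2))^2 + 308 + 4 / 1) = -11299009960 / 423712873491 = -0.03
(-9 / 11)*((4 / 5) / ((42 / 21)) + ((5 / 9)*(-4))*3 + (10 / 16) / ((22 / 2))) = 24591 / 4840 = 5.08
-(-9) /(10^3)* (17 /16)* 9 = 1377 /16000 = 0.09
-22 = -22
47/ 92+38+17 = 55.51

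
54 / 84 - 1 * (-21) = 303 / 14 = 21.64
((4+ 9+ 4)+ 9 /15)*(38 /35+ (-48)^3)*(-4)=1362480064 /175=7785600.37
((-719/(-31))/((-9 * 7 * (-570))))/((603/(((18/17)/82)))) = 719/51985793790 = 0.00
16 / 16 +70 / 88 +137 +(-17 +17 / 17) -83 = 1751 / 44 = 39.80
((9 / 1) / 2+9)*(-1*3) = -81 / 2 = -40.50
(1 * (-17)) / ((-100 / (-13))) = -221 / 100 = -2.21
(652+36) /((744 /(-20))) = -1720 /93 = -18.49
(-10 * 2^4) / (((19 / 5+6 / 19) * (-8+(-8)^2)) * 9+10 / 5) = -7600 / 98627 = -0.08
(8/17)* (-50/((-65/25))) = 2000/221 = 9.05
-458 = -458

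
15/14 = 1.07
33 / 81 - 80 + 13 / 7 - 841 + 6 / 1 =-172507 / 189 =-912.74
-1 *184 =-184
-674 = -674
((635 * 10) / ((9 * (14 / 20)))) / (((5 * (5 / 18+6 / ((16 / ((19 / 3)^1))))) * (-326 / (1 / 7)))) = -50800 / 1525517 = -0.03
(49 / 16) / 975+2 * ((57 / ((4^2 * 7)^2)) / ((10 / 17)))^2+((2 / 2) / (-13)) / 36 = 0.00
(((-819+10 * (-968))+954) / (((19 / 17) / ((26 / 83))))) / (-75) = 10166 / 285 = 35.67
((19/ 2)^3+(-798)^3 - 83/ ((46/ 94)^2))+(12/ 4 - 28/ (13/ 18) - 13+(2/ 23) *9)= -27957432812249/ 55016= -508169129.20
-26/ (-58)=13/ 29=0.45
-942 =-942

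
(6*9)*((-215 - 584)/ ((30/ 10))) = -14382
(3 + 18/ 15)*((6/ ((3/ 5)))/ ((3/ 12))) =168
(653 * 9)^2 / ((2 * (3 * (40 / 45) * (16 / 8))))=103617387 / 32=3238043.34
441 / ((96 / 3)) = 441 / 32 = 13.78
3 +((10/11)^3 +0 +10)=18303/1331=13.75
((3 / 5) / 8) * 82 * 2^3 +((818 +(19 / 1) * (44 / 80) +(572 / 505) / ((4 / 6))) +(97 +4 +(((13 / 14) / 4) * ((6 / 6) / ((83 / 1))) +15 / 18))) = 1381846205 / 1408344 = 981.19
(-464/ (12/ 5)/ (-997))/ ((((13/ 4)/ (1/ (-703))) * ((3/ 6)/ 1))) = -4640/ 27334749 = -0.00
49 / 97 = 0.51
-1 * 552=-552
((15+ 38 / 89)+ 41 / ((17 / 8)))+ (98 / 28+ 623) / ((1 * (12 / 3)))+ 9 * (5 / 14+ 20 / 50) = 83948659 / 423640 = 198.16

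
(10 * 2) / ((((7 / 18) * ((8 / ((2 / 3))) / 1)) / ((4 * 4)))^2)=11520 / 49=235.10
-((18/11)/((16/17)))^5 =-83841135993/5277319168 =-15.89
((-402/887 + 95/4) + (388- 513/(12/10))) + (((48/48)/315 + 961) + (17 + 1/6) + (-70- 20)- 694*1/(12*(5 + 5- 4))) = 80312894/93135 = 862.33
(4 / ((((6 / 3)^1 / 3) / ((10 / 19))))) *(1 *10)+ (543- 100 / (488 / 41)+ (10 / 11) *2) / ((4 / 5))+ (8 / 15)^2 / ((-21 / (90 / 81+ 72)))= 434408327003 / 619601400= 701.11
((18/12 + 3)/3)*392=588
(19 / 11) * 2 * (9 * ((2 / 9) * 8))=608 / 11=55.27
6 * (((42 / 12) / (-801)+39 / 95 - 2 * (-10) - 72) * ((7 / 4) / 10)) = -54964469 / 1014600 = -54.17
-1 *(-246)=246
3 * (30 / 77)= 90 / 77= 1.17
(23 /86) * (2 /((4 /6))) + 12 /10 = 861 /430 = 2.00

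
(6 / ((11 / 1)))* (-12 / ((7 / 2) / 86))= -12384 / 77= -160.83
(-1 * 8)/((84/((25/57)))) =-50/1197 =-0.04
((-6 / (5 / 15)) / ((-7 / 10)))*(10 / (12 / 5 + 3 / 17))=51000 / 511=99.80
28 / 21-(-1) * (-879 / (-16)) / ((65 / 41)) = 112277 / 3120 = 35.99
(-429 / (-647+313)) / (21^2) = 143 / 49098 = 0.00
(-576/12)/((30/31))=-248/5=-49.60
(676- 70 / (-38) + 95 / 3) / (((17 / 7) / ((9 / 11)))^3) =27.13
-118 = -118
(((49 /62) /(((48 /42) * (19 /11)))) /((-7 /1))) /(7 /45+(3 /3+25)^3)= -0.00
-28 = -28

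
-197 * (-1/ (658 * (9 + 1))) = 197/ 6580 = 0.03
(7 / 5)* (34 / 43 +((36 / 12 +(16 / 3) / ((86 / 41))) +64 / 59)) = 9191 / 885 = 10.39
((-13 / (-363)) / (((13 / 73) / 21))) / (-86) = -511 / 10406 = -0.05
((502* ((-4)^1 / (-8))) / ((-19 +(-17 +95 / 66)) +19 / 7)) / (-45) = 38654 / 220695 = 0.18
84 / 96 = 7 / 8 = 0.88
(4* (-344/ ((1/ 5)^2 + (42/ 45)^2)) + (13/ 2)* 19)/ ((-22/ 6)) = 341139/ 902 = 378.20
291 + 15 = 306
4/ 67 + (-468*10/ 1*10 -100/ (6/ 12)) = -3148996/ 67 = -46999.94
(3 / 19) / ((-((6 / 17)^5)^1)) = -1419857 / 49248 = -28.83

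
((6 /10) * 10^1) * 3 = 18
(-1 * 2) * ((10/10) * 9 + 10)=-38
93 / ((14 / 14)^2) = 93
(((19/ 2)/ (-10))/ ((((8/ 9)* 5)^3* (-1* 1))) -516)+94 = -421.99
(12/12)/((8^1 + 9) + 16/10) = 5/93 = 0.05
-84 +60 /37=-3048 /37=-82.38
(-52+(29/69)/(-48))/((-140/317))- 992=-405366359/463680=-874.24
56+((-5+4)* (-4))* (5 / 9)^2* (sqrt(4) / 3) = 13808 / 243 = 56.82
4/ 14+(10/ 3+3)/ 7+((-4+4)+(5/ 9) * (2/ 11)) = 895/ 693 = 1.29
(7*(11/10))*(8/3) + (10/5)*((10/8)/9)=1873/90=20.81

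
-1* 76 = -76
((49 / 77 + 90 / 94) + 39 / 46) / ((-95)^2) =58067 / 214632550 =0.00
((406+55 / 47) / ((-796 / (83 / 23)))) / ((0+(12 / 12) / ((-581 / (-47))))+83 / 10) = -1538072585 / 6983192978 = -0.22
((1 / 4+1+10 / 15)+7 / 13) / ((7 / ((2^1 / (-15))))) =-383 / 8190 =-0.05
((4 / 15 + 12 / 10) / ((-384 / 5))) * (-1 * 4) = 11 / 144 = 0.08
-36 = -36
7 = 7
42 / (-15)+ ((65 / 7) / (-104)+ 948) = 264631 / 280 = 945.11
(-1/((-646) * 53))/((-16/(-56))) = 7/68476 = 0.00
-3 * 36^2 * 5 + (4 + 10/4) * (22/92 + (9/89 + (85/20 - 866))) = -410041339/16376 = -25039.16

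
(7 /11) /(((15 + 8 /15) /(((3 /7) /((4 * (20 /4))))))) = 9 /10252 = 0.00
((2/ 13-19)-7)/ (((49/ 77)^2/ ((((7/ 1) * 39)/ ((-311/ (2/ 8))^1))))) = 4356/ 311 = 14.01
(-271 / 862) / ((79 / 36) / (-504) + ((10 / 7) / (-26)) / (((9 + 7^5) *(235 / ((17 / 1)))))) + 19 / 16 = 3667946400187 / 49979718544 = 73.39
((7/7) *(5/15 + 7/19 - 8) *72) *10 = -5254.74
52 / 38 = 26 / 19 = 1.37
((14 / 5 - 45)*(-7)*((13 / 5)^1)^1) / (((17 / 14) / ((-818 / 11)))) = -219889852 / 4675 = -47035.26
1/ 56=0.02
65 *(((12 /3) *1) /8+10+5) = 2015 /2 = 1007.50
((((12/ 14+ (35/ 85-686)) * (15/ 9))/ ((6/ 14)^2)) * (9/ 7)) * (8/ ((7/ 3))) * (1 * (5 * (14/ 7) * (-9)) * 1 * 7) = 293338800/ 17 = 17255223.53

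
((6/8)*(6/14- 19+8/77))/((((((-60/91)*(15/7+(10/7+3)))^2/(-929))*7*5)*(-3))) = -607750871/93104000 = -6.53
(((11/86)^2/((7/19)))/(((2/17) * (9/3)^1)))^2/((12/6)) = 1527480889/192984478848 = 0.01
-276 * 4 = -1104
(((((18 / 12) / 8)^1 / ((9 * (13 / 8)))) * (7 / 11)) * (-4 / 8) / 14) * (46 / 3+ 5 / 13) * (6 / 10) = -613 / 223080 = -0.00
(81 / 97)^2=6561 / 9409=0.70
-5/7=-0.71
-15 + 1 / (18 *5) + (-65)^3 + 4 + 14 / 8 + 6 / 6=-49433983 / 180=-274633.24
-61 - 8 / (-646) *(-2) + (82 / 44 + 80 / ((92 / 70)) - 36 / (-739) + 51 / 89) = 25048246067 / 10749480698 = 2.33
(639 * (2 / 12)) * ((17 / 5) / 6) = 1207 / 20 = 60.35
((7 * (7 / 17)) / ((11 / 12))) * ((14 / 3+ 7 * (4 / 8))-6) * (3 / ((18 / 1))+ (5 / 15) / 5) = 4459 / 2805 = 1.59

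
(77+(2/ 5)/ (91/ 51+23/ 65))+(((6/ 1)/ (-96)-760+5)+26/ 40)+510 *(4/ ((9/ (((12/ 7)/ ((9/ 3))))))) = -407621449/ 744240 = -547.70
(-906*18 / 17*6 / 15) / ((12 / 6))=-16308 / 85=-191.86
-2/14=-1/7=-0.14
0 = 0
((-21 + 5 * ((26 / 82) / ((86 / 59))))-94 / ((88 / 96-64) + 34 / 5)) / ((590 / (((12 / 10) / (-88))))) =651647721 / 1545567799600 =0.00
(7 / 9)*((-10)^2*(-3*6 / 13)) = -107.69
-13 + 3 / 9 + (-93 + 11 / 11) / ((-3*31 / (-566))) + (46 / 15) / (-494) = -65764463 / 114855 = -572.59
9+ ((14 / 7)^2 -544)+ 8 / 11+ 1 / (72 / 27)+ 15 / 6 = -46411 / 88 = -527.40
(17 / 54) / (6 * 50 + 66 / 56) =238 / 227691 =0.00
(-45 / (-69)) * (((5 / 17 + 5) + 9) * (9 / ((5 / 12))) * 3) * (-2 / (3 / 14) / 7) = -314928 / 391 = -805.44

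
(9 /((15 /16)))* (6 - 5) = 48 /5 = 9.60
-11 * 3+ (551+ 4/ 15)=7774/ 15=518.27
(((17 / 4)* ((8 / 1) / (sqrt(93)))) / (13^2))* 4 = 136* sqrt(93) / 15717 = 0.08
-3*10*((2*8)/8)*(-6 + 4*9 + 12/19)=-34920/19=-1837.89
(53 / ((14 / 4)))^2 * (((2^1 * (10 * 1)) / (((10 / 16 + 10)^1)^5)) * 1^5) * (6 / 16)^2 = 207101952 / 43483120625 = 0.00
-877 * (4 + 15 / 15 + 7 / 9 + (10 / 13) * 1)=-671782 / 117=-5741.73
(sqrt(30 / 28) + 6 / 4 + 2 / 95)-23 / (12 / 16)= -16613 / 570 + sqrt(210) / 14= -28.11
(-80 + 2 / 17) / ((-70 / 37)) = 42.22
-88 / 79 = -1.11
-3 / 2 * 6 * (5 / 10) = -9 / 2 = -4.50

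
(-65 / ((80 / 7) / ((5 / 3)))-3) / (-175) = 599 / 8400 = 0.07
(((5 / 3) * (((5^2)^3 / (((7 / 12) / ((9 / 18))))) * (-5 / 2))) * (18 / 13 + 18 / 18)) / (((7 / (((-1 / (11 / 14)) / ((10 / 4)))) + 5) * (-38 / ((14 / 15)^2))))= -348.63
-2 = -2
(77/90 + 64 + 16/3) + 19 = 8027/90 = 89.19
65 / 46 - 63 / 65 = 1327 / 2990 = 0.44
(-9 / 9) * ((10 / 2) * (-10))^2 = -2500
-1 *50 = -50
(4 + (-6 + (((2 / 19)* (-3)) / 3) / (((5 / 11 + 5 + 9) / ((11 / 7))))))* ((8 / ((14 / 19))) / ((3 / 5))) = -850720 / 23373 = -36.40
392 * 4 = 1568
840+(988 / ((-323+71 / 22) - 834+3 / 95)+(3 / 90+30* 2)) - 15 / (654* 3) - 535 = 364.17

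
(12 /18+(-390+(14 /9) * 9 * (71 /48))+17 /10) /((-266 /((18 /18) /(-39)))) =-1129 /31920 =-0.04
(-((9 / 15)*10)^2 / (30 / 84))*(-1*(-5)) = -504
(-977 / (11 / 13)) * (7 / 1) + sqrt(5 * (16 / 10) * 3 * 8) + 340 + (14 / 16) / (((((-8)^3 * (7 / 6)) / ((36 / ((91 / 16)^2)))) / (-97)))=-1410507045 / 182182 + 8 * sqrt(3)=-7728.44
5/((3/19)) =95/3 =31.67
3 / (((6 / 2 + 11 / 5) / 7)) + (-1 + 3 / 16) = 671 / 208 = 3.23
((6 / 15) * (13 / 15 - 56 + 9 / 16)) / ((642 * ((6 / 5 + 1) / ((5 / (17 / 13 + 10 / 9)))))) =-170261 / 5329456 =-0.03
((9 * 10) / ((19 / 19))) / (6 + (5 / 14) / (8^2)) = 80640 / 5381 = 14.99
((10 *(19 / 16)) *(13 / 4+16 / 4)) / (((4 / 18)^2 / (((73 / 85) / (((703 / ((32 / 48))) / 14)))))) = 400113 / 20128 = 19.88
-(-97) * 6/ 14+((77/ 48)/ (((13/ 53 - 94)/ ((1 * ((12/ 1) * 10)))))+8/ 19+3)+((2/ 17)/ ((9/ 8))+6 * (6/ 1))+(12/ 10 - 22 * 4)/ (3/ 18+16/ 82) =-14477426771053/ 89991621090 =-160.88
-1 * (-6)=6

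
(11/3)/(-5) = -11/15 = -0.73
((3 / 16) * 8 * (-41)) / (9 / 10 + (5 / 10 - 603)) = 615 / 6016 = 0.10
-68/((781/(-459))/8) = 249696/781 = 319.71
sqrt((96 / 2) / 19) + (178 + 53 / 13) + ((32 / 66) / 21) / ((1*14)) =4*sqrt(57) / 19 + 11482421 / 63063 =183.67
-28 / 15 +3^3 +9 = 512 / 15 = 34.13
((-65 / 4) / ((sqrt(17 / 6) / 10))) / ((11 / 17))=-149.20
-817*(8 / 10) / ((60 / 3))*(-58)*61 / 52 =1445273 / 650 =2223.50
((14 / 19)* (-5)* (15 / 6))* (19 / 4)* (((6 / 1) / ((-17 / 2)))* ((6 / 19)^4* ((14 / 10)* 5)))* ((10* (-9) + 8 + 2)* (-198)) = 75442752000 / 2215457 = 34052.91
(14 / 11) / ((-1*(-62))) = 7 / 341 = 0.02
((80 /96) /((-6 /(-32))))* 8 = 320 /9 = 35.56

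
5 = 5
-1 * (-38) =38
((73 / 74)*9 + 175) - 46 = 10203 / 74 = 137.88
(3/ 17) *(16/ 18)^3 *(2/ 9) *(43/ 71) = 44032/ 2639709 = 0.02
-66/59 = -1.12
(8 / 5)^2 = 64 / 25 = 2.56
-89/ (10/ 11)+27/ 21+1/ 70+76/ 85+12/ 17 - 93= -188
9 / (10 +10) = 9 / 20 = 0.45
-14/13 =-1.08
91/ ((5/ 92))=8372/ 5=1674.40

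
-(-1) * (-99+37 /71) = -6992 /71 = -98.48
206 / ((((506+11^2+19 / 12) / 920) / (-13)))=-29565120 / 7543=-3919.54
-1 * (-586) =586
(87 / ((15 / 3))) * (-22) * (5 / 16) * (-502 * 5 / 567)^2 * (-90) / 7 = 2512164875 / 83349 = 30140.31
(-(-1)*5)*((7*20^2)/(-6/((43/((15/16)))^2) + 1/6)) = 9940224000/116311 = 85462.46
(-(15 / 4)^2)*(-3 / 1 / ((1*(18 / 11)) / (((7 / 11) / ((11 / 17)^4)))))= 43848525 / 468512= 93.59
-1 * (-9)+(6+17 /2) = 47 /2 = 23.50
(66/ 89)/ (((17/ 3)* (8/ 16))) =396/ 1513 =0.26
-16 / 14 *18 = -144 / 7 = -20.57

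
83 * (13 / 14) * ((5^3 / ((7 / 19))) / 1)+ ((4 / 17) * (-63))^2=746822017 / 28322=26368.97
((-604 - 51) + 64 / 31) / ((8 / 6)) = -60723 / 124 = -489.70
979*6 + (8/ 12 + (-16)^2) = 18392/ 3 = 6130.67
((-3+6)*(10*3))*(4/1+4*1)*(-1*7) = -5040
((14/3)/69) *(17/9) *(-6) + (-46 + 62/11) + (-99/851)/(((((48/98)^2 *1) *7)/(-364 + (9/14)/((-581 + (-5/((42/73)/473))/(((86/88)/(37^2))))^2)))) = -7529849630457661208334299/473158853616086454301056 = -15.91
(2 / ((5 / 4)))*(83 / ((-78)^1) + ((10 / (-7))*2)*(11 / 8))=-10904 / 1365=-7.99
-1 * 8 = -8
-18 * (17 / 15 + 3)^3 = -1271.08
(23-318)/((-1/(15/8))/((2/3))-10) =1475/54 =27.31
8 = 8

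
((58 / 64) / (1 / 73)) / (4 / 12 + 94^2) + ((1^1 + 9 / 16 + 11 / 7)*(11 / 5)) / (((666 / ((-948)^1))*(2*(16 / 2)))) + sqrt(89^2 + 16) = -380335911 / 627733120 + sqrt(7937) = 88.48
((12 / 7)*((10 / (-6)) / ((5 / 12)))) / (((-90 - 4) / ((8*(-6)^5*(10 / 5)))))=-2985984 / 329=-9075.94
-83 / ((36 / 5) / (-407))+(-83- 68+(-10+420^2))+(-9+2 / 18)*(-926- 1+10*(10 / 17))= 115740533 / 612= 189118.52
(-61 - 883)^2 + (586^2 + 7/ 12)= 14814391/ 12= 1234532.58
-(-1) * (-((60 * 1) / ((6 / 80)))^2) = -640000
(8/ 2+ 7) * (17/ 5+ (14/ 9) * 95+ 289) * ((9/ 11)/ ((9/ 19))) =376352/ 45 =8363.38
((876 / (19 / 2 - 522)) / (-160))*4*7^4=525819 / 5125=102.60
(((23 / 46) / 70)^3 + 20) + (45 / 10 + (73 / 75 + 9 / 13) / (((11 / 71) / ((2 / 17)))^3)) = 17655466060294037 / 699799348248000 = 25.23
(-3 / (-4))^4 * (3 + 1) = 81 / 64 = 1.27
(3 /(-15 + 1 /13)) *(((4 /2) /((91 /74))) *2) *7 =-444 /97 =-4.58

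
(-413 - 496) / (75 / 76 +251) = -69084 / 19151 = -3.61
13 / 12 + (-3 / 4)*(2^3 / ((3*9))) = 31 / 36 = 0.86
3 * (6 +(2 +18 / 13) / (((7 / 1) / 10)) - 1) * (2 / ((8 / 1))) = 2685 / 364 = 7.38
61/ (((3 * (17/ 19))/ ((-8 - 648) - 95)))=-870409/ 51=-17066.84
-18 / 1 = -18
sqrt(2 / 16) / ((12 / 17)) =17 * sqrt(2) / 48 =0.50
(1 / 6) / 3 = 1 / 18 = 0.06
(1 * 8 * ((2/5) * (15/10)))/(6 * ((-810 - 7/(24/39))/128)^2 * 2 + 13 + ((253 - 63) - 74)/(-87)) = 0.01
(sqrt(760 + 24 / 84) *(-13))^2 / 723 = 299806 / 1687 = 177.72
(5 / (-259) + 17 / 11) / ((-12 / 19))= -20653 / 8547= -2.42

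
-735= -735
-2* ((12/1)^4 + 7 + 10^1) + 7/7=-41505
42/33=14/11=1.27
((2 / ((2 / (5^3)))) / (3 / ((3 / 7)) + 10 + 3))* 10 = 125 / 2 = 62.50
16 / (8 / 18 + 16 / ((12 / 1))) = 9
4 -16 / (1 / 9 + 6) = 76 / 55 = 1.38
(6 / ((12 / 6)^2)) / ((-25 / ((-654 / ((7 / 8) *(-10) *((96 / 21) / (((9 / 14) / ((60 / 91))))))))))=-38259 / 40000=-0.96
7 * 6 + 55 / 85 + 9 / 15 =3676 / 85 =43.25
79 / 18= 4.39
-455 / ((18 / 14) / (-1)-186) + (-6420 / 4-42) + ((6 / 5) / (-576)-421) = -144424839 / 69920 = -2065.57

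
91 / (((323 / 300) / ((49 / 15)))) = 89180 / 323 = 276.10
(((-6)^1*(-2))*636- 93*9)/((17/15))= 101925/17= 5995.59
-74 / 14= -37 / 7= -5.29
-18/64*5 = -1.41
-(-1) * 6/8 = 3/4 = 0.75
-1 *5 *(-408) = 2040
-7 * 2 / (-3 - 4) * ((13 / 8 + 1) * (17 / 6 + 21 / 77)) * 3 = 4305 / 88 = 48.92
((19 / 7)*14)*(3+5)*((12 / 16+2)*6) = 5016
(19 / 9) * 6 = 38 / 3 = 12.67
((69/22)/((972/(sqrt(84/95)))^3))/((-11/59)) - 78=-78 - 9499* sqrt(1995)/27856649185200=-78.00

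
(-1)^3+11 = 10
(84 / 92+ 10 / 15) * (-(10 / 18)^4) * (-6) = 136250 / 150903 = 0.90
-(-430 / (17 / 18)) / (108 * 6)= 215 / 306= 0.70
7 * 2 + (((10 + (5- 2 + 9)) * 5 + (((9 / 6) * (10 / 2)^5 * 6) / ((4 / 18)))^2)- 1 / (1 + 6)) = 448505862843 / 28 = 16018066530.11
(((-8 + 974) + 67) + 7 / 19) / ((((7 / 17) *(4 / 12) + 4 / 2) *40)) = 500667 / 41420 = 12.09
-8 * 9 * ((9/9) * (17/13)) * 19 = -23256/13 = -1788.92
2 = 2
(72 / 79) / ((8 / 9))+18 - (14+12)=-551 / 79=-6.97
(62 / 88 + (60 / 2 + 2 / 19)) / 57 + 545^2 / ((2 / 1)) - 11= 148502.04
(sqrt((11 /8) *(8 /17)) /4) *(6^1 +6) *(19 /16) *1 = 57 *sqrt(187) /272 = 2.87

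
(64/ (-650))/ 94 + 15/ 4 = 229061/ 61100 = 3.75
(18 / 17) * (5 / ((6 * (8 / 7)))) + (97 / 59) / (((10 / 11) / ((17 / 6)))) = 709651 / 120360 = 5.90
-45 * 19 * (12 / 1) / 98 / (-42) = 855 / 343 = 2.49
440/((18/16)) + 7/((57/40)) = 67720/171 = 396.02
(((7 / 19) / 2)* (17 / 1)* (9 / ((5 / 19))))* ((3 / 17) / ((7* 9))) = 3 / 10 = 0.30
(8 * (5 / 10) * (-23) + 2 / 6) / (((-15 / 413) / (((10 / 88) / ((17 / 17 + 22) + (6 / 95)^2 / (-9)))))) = 12.47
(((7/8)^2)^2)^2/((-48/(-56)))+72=7288110919/100663296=72.40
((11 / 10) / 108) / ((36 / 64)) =22 / 1215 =0.02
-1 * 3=-3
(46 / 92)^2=1 / 4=0.25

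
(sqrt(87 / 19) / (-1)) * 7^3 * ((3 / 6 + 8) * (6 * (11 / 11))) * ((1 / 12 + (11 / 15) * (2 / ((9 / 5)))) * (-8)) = 1131214 * sqrt(1653) / 171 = 268958.38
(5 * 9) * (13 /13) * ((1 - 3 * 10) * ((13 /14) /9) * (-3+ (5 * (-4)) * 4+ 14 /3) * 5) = 2214875 /42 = 52735.12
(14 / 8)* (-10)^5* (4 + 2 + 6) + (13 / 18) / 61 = -2305799987 / 1098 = -2099999.99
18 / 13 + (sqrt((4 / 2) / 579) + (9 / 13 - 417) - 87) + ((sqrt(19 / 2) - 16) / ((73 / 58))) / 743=-353921539 / 705107 + 29 * sqrt(38) / 54239 + sqrt(1158) / 579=-501.88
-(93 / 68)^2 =-8649 / 4624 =-1.87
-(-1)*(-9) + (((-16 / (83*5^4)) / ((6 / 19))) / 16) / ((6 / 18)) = -933769 / 103750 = -9.00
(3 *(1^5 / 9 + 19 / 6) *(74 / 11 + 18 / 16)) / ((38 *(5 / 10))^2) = 40769 / 190608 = 0.21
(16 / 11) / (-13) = -16 / 143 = -0.11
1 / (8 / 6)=3 / 4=0.75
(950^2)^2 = 814506250000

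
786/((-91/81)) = -63666/91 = -699.63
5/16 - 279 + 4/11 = -48985/176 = -278.32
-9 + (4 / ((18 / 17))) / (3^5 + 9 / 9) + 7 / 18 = -1573 / 183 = -8.60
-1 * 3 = -3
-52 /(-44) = 13 /11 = 1.18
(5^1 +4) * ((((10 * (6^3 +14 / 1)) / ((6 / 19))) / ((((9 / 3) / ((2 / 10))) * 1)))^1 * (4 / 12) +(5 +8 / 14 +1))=31832 / 21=1515.81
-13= -13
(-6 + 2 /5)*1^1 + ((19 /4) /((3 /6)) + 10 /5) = 59 /10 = 5.90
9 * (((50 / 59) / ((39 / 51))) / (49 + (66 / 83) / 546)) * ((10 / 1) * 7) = 77781375 / 5459093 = 14.25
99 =99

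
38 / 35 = 1.09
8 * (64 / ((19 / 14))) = 7168 / 19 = 377.26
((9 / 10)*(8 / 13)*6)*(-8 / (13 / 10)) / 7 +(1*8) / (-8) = -3.92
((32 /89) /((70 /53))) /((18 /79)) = 33496 /28035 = 1.19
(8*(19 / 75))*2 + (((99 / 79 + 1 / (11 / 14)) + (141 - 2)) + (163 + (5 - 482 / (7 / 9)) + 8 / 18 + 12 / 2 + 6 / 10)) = -409357849 / 1368675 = -299.09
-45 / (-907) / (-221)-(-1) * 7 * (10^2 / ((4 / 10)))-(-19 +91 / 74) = 26221470975 / 14833078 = 1767.77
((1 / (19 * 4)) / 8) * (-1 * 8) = -1 / 76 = -0.01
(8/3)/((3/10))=80/9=8.89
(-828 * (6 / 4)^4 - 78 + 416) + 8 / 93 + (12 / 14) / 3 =-10034197 / 2604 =-3853.38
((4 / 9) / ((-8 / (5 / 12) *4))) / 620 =-1 / 107136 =-0.00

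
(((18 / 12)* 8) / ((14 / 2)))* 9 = 108 / 7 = 15.43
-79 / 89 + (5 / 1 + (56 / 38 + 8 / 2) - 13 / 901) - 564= -554.43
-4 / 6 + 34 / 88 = -37 / 132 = -0.28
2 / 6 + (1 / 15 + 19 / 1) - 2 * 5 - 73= -318 / 5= -63.60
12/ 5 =2.40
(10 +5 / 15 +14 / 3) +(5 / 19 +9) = 461 / 19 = 24.26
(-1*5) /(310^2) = -1 /19220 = -0.00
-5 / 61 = -0.08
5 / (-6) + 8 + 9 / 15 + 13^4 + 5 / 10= 428539 / 15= 28569.27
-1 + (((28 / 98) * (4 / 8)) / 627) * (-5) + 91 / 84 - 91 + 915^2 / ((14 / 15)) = 5248868699 / 5852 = 896935.87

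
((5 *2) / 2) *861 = 4305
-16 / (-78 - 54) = 4 / 33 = 0.12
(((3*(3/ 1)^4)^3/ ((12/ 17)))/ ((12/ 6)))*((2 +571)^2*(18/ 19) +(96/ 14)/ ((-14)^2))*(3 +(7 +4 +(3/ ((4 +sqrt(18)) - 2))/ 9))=82412371145441601*sqrt(2)/ 364952 +8048941581871463031/ 182476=44428943687729.17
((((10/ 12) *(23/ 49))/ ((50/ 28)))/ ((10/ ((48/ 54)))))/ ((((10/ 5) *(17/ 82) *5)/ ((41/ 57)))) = 154652/ 22892625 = 0.01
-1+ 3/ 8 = -5/ 8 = -0.62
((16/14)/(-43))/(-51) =8/15351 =0.00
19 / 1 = 19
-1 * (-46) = 46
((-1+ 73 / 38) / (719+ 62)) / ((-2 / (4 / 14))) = -5 / 29678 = -0.00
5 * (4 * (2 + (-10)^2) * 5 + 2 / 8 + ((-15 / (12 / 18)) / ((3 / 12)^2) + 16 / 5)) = 33669 / 4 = 8417.25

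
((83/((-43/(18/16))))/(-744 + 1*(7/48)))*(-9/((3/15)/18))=-726084/307063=-2.36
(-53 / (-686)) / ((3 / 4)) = 106 / 1029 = 0.10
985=985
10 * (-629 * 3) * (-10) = 188700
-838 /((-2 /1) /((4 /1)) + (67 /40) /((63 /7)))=301680 /113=2669.73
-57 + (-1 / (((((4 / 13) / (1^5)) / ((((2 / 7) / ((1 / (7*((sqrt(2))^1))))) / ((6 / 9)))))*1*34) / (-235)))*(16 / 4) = -57 + 9165*sqrt(2) / 34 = 324.21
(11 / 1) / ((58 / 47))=517 / 58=8.91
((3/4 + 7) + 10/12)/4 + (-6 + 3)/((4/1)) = 67/48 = 1.40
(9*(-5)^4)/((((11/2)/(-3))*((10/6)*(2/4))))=-40500/11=-3681.82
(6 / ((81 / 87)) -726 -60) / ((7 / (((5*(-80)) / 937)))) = 2806400 / 59031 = 47.54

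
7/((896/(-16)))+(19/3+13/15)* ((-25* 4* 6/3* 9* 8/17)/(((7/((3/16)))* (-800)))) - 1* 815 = -3879023/4760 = -814.92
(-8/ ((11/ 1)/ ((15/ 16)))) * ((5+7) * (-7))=630/ 11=57.27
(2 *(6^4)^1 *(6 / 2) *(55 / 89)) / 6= 71280 / 89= 800.90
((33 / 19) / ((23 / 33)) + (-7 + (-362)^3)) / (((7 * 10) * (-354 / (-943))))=-20236796113 / 11210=-1805244.97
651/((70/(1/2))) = 93/20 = 4.65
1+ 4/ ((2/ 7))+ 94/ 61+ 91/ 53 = 59028/ 3233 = 18.26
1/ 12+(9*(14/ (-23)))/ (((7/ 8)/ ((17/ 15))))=-9677/ 1380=-7.01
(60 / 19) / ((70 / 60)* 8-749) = -180 / 42161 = -0.00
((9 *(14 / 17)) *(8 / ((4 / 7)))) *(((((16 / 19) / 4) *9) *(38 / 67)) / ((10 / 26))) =1651104 / 5695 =289.92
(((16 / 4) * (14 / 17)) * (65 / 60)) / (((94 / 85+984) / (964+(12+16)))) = 64480 / 17943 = 3.59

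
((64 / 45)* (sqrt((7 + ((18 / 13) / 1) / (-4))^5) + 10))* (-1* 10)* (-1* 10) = 12800 / 9 + 4788640* sqrt(4498) / 19773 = 17664.59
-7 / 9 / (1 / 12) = -28 / 3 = -9.33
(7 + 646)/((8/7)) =4571/8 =571.38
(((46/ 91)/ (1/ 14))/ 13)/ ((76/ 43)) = 989/ 3211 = 0.31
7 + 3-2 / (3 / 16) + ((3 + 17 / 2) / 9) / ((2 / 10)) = 5.72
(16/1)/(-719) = -16/719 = -0.02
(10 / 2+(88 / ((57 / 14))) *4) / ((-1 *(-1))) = 5213 / 57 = 91.46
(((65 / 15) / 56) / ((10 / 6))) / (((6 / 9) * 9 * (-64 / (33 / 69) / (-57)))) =2717 / 824320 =0.00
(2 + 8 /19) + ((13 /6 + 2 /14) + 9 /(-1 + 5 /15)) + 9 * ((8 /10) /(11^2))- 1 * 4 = -3068111 /241395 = -12.71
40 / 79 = 0.51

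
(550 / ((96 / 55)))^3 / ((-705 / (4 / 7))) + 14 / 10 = -3459889058093 / 136442880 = -25357.78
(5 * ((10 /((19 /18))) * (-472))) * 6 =-2548800 /19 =-134147.37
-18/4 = -9/2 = -4.50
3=3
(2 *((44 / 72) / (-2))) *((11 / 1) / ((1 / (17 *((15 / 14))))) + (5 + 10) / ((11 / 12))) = -11125 / 84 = -132.44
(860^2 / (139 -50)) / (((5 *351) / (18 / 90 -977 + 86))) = -131767136 / 31239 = -4218.03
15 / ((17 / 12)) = 180 / 17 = 10.59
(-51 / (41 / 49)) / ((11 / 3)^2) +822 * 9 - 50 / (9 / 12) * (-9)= 39655587 / 4961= 7993.47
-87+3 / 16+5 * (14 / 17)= -82.69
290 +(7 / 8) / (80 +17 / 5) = 967475 / 3336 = 290.01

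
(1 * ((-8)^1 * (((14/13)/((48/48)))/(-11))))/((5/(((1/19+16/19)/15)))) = 0.01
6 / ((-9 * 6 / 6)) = -2 / 3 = -0.67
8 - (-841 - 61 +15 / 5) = 907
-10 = -10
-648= -648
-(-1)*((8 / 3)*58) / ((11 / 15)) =2320 / 11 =210.91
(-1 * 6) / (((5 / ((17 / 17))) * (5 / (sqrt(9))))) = -18 / 25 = -0.72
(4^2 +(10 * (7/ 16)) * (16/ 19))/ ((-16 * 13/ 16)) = -374/ 247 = -1.51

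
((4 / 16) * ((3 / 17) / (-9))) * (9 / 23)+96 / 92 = 1629 / 1564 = 1.04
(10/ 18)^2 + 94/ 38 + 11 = 21211/ 1539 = 13.78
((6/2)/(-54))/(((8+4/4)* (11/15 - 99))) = 5/79596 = 0.00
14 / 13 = 1.08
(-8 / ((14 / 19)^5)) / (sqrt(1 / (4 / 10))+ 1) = 2476099 / 100842 - 2476099*sqrt(10) / 201684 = -14.27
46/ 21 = 2.19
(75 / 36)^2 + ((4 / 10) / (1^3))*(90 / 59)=42059 / 8496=4.95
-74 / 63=-1.17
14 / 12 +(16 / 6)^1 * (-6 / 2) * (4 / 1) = -185 / 6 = -30.83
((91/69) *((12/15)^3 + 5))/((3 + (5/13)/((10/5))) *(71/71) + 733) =1630174/165091125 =0.01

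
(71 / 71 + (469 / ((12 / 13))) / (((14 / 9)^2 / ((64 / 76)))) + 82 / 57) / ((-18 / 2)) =-71524 / 3591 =-19.92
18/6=3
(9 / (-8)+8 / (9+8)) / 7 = -0.09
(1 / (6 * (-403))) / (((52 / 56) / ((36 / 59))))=-84 / 309101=-0.00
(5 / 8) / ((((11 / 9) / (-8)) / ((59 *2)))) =-5310 / 11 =-482.73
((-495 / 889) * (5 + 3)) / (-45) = 0.10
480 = 480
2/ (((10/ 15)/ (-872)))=-2616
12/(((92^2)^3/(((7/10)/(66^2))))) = 7/2201068654878720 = 0.00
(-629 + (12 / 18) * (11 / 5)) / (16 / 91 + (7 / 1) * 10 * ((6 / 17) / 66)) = -160181021 / 140430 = -1140.65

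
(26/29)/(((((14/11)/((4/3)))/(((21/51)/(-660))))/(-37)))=481/22185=0.02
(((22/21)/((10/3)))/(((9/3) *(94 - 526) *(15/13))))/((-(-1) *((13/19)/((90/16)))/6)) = -209/20160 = -0.01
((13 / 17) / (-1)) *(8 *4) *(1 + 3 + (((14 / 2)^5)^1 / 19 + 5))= -7062848 / 323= -21866.40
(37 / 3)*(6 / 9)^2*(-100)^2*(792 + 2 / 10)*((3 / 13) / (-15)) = -234491200 / 351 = -668066.10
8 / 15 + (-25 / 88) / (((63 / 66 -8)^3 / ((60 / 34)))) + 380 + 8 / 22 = 31829300846 / 83563755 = 380.90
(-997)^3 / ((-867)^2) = -991026973 / 751689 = -1318.40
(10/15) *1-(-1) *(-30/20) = -5/6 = -0.83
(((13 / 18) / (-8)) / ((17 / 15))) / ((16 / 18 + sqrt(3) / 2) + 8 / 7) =-43680 / 911693 + 85995*sqrt(3) / 7293544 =-0.03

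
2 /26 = 1 /13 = 0.08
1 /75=0.01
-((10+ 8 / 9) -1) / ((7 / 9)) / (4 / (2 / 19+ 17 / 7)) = -29993 / 3724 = -8.05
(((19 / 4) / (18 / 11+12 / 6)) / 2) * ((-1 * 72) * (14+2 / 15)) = -33231 / 50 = -664.62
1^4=1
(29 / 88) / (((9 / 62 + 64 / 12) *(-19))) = -2697 / 851884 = -0.00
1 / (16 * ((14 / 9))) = 9 / 224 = 0.04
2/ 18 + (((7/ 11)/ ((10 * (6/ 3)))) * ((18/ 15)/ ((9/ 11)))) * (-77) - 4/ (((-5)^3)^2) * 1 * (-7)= -978871/ 281250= -3.48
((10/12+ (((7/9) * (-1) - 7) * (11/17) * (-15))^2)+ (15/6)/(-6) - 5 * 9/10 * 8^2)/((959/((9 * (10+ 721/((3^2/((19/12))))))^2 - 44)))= 1756597641925345/205250112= 8558327.32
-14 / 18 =-7 / 9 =-0.78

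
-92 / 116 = -23 / 29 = -0.79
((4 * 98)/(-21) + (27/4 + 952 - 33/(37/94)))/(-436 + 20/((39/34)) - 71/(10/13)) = -24711245/14743538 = -1.68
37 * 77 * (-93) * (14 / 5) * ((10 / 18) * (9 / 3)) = -1236466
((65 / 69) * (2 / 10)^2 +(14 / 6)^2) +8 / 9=2198 / 345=6.37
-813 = -813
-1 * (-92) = 92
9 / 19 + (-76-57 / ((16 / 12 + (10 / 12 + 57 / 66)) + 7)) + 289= 1306797 / 6289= 207.79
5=5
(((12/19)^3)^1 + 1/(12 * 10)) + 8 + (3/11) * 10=99479849/9053880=10.99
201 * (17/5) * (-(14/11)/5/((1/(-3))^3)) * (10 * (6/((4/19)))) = 1338594.22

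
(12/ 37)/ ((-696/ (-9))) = 9/ 2146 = 0.00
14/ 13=1.08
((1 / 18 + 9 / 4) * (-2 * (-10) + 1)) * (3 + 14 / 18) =9877 / 54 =182.91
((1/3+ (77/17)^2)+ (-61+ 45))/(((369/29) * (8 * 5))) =30479/3199230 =0.01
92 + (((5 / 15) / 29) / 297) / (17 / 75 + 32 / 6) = 92.00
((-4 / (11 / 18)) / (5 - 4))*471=-33912 / 11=-3082.91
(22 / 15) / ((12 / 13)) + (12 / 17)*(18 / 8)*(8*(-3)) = -55889 / 1530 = -36.53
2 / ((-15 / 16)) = -32 / 15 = -2.13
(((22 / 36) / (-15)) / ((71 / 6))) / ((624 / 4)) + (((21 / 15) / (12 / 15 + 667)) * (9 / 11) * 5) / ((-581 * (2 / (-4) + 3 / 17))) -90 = -167138010737483 / 1857089494260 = -90.00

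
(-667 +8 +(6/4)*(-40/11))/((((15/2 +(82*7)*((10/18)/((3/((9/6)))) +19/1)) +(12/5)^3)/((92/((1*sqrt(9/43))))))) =-504321000*sqrt(43)/274397519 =-12.05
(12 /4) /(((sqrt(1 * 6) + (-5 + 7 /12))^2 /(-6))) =-9520416 /3783025 - 3297024 * sqrt(6) /3783025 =-4.65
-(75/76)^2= -5625/5776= -0.97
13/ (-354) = -13/ 354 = -0.04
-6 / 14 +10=67 / 7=9.57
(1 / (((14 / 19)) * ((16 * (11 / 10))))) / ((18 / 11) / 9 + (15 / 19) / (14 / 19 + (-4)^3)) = 57095 / 125384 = 0.46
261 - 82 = 179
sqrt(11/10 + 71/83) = sqrt(1347090)/830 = 1.40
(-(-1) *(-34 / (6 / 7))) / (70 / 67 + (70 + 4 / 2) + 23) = -7973 / 19305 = -0.41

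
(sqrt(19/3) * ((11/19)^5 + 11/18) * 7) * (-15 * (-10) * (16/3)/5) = 16876163920 * sqrt(57)/66854673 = 1905.81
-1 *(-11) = 11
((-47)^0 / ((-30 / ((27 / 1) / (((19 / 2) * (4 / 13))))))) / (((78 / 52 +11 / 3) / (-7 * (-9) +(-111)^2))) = -737.99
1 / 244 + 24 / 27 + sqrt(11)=1961 / 2196 + sqrt(11)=4.21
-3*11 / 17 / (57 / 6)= -66 / 323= -0.20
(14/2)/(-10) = -7/10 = -0.70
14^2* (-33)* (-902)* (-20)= -116682720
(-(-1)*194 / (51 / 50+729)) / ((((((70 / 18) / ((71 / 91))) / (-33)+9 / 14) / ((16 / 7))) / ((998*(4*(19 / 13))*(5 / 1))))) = 827426438784000 / 22965322003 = 36029.39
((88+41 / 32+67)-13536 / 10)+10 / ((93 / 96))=-5887501 / 4960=-1187.00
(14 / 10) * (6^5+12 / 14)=54438 / 5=10887.60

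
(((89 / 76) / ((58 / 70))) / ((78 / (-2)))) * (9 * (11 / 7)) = -14685 / 28652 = -0.51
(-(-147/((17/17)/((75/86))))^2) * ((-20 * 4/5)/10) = 48620250/1849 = 26295.43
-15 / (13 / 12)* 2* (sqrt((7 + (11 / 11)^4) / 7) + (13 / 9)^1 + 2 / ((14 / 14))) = -1240 / 13 -720* sqrt(14) / 91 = -124.99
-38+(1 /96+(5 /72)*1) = -10921 /288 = -37.92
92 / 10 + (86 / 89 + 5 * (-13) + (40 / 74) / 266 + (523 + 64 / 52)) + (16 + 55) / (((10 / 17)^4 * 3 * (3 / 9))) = 60488671671627 / 56935970000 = 1062.40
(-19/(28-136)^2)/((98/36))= -19/31752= -0.00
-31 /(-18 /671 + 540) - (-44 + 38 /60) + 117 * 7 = 781084036 /905805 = 862.31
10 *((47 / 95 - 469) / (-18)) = 14836 / 57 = 260.28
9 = 9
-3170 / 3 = -1056.67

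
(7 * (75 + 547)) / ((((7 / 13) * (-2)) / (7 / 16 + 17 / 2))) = -578149 / 16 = -36134.31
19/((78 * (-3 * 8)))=-19/1872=-0.01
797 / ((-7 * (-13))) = 797 / 91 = 8.76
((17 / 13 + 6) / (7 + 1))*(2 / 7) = 95 / 364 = 0.26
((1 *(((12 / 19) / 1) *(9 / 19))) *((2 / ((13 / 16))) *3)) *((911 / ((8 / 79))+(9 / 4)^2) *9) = 839918808 / 4693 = 178972.68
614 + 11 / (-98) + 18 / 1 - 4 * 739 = -2324.11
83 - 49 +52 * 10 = 554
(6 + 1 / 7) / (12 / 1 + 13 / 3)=129 / 343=0.38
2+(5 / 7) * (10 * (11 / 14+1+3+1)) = 2123 / 49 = 43.33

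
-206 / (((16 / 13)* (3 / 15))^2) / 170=-87035 / 4352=-20.00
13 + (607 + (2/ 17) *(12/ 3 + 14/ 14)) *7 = 72524/ 17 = 4266.12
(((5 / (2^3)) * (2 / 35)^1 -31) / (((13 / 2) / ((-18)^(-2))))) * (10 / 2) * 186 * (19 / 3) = -851105 / 9828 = -86.60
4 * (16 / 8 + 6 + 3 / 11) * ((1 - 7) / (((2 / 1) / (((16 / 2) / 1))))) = -8736 / 11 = -794.18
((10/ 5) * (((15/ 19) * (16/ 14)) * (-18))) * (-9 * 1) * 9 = 349920/ 133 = 2630.98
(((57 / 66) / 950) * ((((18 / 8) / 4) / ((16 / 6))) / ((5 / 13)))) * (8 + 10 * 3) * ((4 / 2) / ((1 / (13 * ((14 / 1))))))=606879 / 88000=6.90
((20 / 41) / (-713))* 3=-60 / 29233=-0.00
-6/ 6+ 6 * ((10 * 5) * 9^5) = 17714699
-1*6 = -6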